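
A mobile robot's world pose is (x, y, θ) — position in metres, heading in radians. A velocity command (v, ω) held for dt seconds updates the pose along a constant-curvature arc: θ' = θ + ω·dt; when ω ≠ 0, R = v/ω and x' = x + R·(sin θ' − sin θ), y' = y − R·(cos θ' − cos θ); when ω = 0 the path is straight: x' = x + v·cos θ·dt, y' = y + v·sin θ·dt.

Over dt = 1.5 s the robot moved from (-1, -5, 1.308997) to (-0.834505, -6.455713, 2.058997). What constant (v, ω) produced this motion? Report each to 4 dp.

v = -1.0000, ω = 0.5000

Δθ = 2.058997 − 1.308997 = 0.750000
ω = Δθ/dt = 0.750000/1.5 = 0.5000
R = −Δy/(cos θ' − cos θ) = -2.0000
v = R·ω = -2.0000·0.5000 = -1.0000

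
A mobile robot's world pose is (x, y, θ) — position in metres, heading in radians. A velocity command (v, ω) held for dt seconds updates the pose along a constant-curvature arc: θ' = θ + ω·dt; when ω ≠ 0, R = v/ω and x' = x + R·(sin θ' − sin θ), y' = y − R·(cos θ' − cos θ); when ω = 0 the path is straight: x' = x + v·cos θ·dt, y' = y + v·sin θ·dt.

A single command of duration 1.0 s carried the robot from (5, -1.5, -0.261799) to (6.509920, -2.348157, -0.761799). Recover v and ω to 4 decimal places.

v = 1.7500, ω = -0.5000

Δθ = -0.761799 − -0.261799 = -0.500000
ω = Δθ/dt = -0.500000/1.0 = -0.5000
R = Δx/(sin θ' − sin θ) = -3.5000
v = R·ω = -3.5000·-0.5000 = 1.7500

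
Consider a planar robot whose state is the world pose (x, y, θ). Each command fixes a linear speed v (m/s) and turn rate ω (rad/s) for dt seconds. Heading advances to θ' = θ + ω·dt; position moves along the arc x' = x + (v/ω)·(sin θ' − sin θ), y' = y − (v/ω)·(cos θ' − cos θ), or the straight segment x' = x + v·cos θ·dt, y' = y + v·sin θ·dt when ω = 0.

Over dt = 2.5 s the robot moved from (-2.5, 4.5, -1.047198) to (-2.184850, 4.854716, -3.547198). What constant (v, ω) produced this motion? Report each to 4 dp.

v = -0.2500, ω = -1.0000

Δθ = -3.547198 − -1.047198 = -2.500000
ω = Δθ/dt = -2.500000/2.5 = -1.0000
R = −Δy/(cos θ' − cos θ) = 0.2500
v = R·ω = 0.2500·-1.0000 = -0.2500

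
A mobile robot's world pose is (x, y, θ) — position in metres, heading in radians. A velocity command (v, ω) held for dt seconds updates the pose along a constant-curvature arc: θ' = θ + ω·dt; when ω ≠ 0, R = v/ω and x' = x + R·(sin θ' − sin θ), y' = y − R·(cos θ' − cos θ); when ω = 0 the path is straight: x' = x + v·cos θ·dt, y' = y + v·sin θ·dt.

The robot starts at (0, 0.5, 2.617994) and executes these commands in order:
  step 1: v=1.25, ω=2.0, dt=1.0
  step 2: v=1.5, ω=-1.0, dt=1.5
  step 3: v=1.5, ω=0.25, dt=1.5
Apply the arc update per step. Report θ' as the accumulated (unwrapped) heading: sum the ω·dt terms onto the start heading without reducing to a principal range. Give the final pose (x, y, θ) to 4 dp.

step 1: θ'=4.6180 (R=0.6250) → pose (-0.9347, 0.0176, 4.6180)
step 2: θ'=3.1180 (R=-1.5000) → pose (-2.4634, -1.3406, 3.1180)
step 3: θ'=3.4930 (R=6.0000) → pose (-4.6703, -1.7055, 3.4930)

(-4.6703, -1.7055, 3.4930)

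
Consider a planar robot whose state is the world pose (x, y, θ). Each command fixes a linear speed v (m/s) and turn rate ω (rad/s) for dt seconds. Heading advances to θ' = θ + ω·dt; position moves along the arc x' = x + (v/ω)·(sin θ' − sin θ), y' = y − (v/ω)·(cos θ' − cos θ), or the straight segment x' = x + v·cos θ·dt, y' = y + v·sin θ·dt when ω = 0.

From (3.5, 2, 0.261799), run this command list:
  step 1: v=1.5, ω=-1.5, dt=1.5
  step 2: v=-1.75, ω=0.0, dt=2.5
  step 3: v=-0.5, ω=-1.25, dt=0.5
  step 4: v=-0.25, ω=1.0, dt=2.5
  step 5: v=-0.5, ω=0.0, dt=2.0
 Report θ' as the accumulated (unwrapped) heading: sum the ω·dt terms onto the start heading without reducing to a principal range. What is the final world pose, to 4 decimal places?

(5.5191, 5.3886, -0.1132)

step 1: θ'=-1.9882 (R=-1.0000) → pose (4.6730, 0.6287, -1.9882)
step 2: θ'=-1.9882 (straight) → pose (6.4465, 4.6281, -1.9882)
step 3: θ'=-2.6132 (R=0.4000) → pose (6.6105, 4.8114, -2.6132)
step 4: θ'=-0.1132 (R=-0.2500) → pose (6.5127, 5.2757, -0.1132)
step 5: θ'=-0.1132 (straight) → pose (5.5191, 5.3886, -0.1132)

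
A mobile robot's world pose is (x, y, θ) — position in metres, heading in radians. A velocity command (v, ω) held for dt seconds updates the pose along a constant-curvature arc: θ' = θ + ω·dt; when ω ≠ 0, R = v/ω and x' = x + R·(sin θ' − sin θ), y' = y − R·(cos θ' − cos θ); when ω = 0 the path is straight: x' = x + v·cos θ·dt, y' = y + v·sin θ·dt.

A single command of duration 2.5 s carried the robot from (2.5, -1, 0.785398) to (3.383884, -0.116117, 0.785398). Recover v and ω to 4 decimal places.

Δθ = 0.785398 − 0.785398 = 0.000000
ω = Δθ/dt = 0.000000/2.5 = 0.0000
ω = 0 → v = (Δx·cos θ + Δy·sin θ)/dt = 0.5000

v = 0.5000, ω = 0.0000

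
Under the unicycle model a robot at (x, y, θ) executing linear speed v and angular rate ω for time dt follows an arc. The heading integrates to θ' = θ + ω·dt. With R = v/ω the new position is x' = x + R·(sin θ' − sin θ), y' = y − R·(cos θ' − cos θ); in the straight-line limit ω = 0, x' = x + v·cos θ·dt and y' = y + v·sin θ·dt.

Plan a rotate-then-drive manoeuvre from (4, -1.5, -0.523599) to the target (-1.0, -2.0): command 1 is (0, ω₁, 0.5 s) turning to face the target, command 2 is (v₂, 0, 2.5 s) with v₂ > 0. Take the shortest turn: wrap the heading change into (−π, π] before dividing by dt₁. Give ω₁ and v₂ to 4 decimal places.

ω₁ = -5.0367, v₂ = 2.0100

heading to target = atan2(-2−-1.5, -1−4) = -3.0419
Δθ = wrap(-3.0419 − -0.5236) = -2.5183; ω₁ = Δθ/dt₁ = -5.0367
distance = √((-1−4)² + (-2−-1.5)²) = 5.0249; v₂ = distance/dt₂ = 2.0100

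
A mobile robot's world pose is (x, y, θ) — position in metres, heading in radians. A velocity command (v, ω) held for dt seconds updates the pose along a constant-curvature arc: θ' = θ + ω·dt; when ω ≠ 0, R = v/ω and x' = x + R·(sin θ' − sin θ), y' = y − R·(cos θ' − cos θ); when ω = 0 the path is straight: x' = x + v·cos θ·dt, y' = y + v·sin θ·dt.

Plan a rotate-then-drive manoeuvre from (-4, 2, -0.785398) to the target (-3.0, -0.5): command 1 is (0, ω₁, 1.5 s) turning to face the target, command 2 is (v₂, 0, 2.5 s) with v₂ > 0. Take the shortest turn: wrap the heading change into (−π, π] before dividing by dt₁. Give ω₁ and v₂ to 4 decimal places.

ω₁ = -0.2699, v₂ = 1.0770

heading to target = atan2(-0.5−2, -3−-4) = -1.1903
Δθ = wrap(-1.1903 − -0.7854) = -0.4049; ω₁ = Δθ/dt₁ = -0.2699
distance = √((-3−-4)² + (-0.5−2)²) = 2.6926; v₂ = distance/dt₂ = 1.0770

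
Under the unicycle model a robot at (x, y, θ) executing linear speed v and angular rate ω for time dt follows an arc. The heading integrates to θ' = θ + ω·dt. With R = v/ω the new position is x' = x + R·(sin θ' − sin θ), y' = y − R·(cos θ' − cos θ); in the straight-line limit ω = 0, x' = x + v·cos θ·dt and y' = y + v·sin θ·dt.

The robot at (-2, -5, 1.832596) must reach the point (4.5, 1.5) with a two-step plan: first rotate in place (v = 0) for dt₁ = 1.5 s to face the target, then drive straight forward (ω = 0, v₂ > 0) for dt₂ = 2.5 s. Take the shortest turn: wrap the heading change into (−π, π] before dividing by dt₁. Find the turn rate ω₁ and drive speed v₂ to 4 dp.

ω₁ = -0.6981, v₂ = 3.6770

heading to target = atan2(1.5−-5, 4.5−-2) = 0.7854
Δθ = wrap(0.7854 − 1.8326) = -1.0472; ω₁ = Δθ/dt₁ = -0.6981
distance = √((4.5−-2)² + (1.5−-5)²) = 9.1924; v₂ = distance/dt₂ = 3.6770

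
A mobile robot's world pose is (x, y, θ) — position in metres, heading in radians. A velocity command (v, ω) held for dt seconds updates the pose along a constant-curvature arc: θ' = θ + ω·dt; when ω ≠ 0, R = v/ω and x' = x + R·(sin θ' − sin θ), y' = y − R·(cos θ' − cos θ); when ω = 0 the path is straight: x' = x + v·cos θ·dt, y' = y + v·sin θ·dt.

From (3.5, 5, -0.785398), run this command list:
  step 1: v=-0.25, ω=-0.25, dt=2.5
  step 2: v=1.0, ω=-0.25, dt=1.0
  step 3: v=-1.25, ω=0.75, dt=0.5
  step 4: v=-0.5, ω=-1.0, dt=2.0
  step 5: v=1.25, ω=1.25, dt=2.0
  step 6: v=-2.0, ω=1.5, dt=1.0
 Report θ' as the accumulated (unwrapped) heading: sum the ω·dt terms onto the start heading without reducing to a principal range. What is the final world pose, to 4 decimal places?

(1.0790, 4.1721, 0.7146)

step 1: θ'=-1.4104 (R=1.0000) → pose (3.2199, 5.5474, -1.4104)
step 2: θ'=-1.6604 (R=-4.0000) → pose (3.2552, 4.5506, -1.6604)
step 3: θ'=-1.2854 (R=-1.6667) → pose (3.1945, 5.1690, -1.2854)
step 4: θ'=-3.2854 (R=0.5000) → pose (3.7459, 5.8046, -3.2854)
step 5: θ'=-0.7854 (R=1.0000) → pose (2.8955, 4.1078, -0.7854)
step 6: θ'=0.7146 (R=-1.3333) → pose (1.0790, 4.1721, 0.7146)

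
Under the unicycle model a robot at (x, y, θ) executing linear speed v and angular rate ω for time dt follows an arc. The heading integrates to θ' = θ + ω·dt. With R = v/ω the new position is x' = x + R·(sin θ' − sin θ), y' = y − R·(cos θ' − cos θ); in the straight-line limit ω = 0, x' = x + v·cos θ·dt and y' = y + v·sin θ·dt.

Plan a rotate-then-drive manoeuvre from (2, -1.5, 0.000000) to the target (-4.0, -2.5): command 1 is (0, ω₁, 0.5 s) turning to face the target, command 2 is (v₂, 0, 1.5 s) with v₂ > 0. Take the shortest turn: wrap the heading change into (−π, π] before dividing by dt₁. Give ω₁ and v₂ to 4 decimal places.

ω₁ = -5.9529, v₂ = 4.0552

heading to target = atan2(-2.5−-1.5, -4−2) = -2.9764
Δθ = wrap(-2.9764 − 0.0000) = -2.9764; ω₁ = Δθ/dt₁ = -5.9529
distance = √((-4−2)² + (-2.5−-1.5)²) = 6.0828; v₂ = distance/dt₂ = 4.0552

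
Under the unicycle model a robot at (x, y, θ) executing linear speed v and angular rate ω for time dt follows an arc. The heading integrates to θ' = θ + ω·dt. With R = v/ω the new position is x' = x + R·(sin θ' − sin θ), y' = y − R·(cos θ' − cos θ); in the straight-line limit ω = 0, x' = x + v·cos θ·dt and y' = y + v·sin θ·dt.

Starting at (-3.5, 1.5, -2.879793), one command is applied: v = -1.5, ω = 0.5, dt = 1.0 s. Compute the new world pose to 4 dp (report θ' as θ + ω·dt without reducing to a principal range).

θ' = -2.8798 + 0.5·1.0 = -2.3798
R = v/ω = -1.5/0.5 = -3.0000
x' = -3.5 + -3.0000·(sin -2.3798 − sin -2.8798) = -2.2058
y' = 1.5 − -3.0000·(cos -2.3798 − cos -2.8798) = 2.2270

(-2.2058, 2.2270, -2.3798)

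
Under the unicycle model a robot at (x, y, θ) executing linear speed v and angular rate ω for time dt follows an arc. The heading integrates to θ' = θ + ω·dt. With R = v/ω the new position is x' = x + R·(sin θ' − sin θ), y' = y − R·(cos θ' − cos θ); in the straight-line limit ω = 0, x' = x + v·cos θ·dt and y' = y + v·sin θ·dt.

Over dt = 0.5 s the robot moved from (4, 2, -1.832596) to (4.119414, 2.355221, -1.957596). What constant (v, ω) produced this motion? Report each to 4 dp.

v = -0.7500, ω = -0.2500

Δθ = -1.957596 − -1.832596 = -0.125000
ω = Δθ/dt = -0.125000/0.5 = -0.2500
R = −Δy/(cos θ' − cos θ) = 3.0000
v = R·ω = 3.0000·-0.2500 = -0.7500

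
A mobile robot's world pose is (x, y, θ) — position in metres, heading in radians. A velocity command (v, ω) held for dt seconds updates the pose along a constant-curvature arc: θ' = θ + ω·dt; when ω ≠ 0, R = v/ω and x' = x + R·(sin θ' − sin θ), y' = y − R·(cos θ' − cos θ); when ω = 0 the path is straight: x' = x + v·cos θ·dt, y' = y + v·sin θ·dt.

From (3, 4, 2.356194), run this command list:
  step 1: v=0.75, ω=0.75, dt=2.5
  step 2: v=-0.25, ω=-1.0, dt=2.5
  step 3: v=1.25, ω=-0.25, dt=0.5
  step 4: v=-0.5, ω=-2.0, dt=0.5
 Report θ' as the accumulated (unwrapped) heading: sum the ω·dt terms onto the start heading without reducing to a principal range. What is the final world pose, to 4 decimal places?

(1.7064, 4.0872, 0.6062)

step 1: θ'=4.2312 (R=1.0000) → pose (1.4065, 3.7557, 4.2312)
step 2: θ'=1.7312 (R=0.2500) → pose (1.8749, 3.6800, 1.7312)
step 3: θ'=1.6062 (R=-5.0000) → pose (1.8138, 4.3016, 1.6062)
step 4: θ'=0.6062 (R=0.2500) → pose (1.7064, 4.0872, 0.6062)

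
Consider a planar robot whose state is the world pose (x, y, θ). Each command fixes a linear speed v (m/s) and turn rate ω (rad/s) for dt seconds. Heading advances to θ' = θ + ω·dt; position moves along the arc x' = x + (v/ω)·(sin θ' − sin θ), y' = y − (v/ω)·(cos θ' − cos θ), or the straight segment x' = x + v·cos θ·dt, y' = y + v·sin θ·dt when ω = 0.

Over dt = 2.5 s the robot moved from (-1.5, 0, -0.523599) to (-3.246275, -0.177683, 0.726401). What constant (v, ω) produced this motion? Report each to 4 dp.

Δθ = 0.726401 − -0.523599 = 1.250000
ω = Δθ/dt = 1.250000/2.5 = 0.5000
R = Δx/(sin θ' − sin θ) = -1.5000
v = R·ω = -1.5000·0.5000 = -0.7500

v = -0.7500, ω = 0.5000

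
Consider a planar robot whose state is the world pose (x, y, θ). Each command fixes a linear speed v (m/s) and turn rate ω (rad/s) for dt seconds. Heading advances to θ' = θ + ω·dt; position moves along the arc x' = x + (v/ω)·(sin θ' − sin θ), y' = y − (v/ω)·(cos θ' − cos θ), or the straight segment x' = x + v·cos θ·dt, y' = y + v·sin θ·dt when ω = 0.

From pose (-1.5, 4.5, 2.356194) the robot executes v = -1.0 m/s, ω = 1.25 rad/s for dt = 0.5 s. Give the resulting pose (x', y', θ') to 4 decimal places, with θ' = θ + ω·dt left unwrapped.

(-1.0621, 4.2760, 2.9812)

θ' = 2.3562 + 1.25·0.5 = 2.9812
R = v/ω = -1.0/1.25 = -0.8000
x' = -1.5 + -0.8000·(sin 2.9812 − sin 2.3562) = -1.0621
y' = 4.5 − -0.8000·(cos 2.9812 − cos 2.3562) = 4.2760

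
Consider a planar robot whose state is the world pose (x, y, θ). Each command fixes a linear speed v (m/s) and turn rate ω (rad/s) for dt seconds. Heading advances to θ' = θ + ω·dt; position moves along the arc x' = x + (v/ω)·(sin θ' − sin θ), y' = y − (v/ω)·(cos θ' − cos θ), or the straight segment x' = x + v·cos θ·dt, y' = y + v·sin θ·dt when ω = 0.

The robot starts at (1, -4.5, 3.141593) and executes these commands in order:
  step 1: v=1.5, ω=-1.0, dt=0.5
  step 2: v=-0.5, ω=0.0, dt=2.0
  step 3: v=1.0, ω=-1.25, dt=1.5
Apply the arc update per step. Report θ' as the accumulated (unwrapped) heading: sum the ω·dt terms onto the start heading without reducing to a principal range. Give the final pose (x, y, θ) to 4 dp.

(0.9870, -3.5175, 0.7666)

step 1: θ'=2.6416 (R=-1.5000) → pose (0.2809, -4.3164, 2.6416)
step 2: θ'=2.6416 (straight) → pose (1.1584, -4.7958, 2.6416)
step 3: θ'=0.7666 (R=-0.8000) → pose (0.9870, -3.5175, 0.7666)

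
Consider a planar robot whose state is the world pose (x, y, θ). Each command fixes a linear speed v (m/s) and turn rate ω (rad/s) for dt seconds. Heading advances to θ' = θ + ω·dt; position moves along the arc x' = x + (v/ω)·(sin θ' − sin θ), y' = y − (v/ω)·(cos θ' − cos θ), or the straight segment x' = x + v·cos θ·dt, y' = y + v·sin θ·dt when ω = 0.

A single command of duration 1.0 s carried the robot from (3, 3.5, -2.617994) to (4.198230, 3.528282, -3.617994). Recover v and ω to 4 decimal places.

Δθ = -3.617994 − -2.617994 = -1.000000
ω = Δθ/dt = -1.000000/1.0 = -1.0000
R = Δx/(sin θ' − sin θ) = 1.2500
v = R·ω = 1.2500·-1.0000 = -1.2500

v = -1.2500, ω = -1.0000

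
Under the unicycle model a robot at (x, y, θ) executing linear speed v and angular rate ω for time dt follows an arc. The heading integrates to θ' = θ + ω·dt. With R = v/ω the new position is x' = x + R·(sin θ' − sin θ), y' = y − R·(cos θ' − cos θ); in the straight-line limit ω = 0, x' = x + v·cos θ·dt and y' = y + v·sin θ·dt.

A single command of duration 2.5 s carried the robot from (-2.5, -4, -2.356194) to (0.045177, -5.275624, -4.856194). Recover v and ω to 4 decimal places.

v = -1.5000, ω = -1.0000

Δθ = -4.856194 − -2.356194 = -2.500000
ω = Δθ/dt = -2.500000/2.5 = -1.0000
R = Δx/(sin θ' − sin θ) = 1.5000
v = R·ω = 1.5000·-1.0000 = -1.5000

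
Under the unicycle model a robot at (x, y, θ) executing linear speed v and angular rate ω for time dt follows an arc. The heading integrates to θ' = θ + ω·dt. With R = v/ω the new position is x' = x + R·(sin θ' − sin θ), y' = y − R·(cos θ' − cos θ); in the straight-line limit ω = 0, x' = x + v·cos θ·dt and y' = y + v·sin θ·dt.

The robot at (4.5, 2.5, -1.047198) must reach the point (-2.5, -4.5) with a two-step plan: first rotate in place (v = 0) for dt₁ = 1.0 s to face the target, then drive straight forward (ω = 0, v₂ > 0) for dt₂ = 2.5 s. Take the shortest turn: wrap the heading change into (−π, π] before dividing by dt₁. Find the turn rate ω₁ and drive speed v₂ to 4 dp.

heading to target = atan2(-4.5−2.5, -2.5−4.5) = -2.3562
Δθ = wrap(-2.3562 − -1.0472) = -1.3090; ω₁ = Δθ/dt₁ = -1.3090
distance = √((-2.5−4.5)² + (-4.5−2.5)²) = 9.8995; v₂ = distance/dt₂ = 3.9598

ω₁ = -1.3090, v₂ = 3.9598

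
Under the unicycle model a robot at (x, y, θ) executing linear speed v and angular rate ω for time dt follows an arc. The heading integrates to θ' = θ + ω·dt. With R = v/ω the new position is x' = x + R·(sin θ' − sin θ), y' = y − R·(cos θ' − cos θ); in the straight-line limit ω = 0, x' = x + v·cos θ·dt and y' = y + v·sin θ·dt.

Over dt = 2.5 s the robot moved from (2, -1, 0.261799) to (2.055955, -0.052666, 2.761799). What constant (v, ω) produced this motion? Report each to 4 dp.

v = 0.5000, ω = 1.0000

Δθ = 2.761799 − 0.261799 = 2.500000
ω = Δθ/dt = 2.500000/2.5 = 1.0000
R = −Δy/(cos θ' − cos θ) = 0.5000
v = R·ω = 0.5000·1.0000 = 0.5000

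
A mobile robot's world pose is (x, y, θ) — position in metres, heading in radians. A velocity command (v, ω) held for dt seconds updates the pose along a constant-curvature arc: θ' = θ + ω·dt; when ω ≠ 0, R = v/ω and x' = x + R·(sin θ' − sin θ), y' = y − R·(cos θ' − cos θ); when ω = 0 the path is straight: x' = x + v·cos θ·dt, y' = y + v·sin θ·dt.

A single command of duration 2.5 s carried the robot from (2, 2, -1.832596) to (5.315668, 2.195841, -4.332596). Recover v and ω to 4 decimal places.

Δθ = -4.332596 − -1.832596 = -2.500000
ω = Δθ/dt = -2.500000/2.5 = -1.0000
R = Δx/(sin θ' − sin θ) = 1.7500
v = R·ω = 1.7500·-1.0000 = -1.7500

v = -1.7500, ω = -1.0000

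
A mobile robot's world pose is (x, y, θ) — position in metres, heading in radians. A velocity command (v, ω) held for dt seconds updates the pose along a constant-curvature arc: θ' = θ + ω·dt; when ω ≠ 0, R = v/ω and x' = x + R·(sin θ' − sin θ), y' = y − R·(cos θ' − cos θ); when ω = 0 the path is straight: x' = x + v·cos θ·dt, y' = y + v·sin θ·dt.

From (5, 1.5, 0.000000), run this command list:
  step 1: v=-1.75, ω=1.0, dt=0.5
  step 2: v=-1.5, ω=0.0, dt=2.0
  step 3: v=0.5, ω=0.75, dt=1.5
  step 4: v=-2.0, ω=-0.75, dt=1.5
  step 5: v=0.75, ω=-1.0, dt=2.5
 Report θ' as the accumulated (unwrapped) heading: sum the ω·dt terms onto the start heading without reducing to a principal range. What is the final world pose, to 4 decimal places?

step 1: θ'=0.5000 (R=-1.7500) → pose (4.1610, 1.2858, 0.5000)
step 2: θ'=0.5000 (straight) → pose (1.5283, -0.1525, 0.5000)
step 3: θ'=1.6250 (R=0.6667) → pose (1.8743, 0.4687, 1.6250)
step 4: θ'=0.5000 (R=2.6667) → pose (0.4900, -2.0160, 0.5000)
step 5: θ'=-2.0000 (R=-0.7500) → pose (1.5316, -2.9863, -2.0000)

(1.5316, -2.9863, -2.0000)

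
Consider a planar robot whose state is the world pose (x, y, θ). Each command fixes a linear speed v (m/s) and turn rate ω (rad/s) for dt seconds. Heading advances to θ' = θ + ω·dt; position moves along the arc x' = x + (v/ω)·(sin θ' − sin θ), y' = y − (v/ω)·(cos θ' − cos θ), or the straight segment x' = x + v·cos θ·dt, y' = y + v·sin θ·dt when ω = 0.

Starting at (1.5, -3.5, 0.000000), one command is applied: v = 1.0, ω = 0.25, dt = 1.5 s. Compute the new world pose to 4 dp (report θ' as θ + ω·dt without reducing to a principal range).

(2.9651, -3.2220, 0.3750)

θ' = 0.0000 + 0.25·1.5 = 0.3750
R = v/ω = 1.0/0.25 = 4.0000
x' = 1.5 + 4.0000·(sin 0.3750 − sin 0.0000) = 2.9651
y' = -3.5 − 4.0000·(cos 0.3750 − cos 0.0000) = -3.2220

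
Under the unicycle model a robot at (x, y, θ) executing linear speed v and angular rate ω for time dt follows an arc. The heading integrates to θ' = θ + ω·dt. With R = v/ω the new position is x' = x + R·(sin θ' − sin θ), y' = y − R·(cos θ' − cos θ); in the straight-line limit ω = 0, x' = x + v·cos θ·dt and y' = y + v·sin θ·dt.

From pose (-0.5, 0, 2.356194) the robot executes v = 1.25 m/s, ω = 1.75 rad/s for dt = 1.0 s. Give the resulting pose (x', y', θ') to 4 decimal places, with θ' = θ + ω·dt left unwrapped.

θ' = 2.3562 + 1.75·1.0 = 4.1062
R = v/ω = 1.25/1.75 = 0.7143
x' = -0.5 + 0.7143·(sin 4.1062 − sin 2.3562) = -1.5921
y' = 0 − 0.7143·(cos 4.1062 − cos 2.3562) = -0.0981

(-1.5921, -0.0981, 4.1062)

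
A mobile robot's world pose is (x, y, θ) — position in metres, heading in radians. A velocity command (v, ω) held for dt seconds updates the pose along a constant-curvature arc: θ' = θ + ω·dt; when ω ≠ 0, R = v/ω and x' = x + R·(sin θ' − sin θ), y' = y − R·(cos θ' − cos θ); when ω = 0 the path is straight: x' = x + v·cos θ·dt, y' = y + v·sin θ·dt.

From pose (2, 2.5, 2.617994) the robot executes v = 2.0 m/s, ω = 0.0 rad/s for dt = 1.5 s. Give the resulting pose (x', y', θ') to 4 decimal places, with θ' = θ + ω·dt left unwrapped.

θ' = 2.6180 + 0.0·1.5 = 2.6180
ω = 0 → straight: x' = 2 + 2.0·cos(2.6180)·1.5 = -0.5981
y' = 2.5 + 2.0·sin(2.6180)·1.5 = 4.0000

(-0.5981, 4.0000, 2.6180)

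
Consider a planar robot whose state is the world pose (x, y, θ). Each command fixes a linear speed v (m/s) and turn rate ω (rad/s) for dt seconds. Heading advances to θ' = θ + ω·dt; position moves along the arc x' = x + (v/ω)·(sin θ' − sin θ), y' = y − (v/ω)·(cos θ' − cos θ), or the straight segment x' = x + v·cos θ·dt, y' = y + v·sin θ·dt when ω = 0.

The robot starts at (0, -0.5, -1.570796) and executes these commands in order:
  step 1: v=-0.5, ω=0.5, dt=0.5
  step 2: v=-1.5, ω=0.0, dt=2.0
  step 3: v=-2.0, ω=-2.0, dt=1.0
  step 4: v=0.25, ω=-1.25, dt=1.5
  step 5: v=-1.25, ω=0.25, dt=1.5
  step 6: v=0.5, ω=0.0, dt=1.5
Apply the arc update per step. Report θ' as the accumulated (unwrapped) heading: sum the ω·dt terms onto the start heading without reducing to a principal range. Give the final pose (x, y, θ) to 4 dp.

step 1: θ'=-1.3208 (R=-1.0000) → pose (-0.0311, -0.2526, -1.3208)
step 2: θ'=-1.3208 (straight) → pose (-0.7733, 2.6541, -1.3208)
step 3: θ'=-3.3208 (R=1.0000) → pose (0.3739, 3.8855, -3.3208)
step 4: θ'=-5.1958 (R=-0.2000) → pose (0.2324, 4.1753, -5.1958)
step 5: θ'=-4.8208 (R=-5.0000) → pose (-0.3111, 2.3923, -4.8208)
step 6: θ'=-4.8208 (straight) → pose (-0.2300, 3.1379, -4.8208)

(-0.2300, 3.1379, -4.8208)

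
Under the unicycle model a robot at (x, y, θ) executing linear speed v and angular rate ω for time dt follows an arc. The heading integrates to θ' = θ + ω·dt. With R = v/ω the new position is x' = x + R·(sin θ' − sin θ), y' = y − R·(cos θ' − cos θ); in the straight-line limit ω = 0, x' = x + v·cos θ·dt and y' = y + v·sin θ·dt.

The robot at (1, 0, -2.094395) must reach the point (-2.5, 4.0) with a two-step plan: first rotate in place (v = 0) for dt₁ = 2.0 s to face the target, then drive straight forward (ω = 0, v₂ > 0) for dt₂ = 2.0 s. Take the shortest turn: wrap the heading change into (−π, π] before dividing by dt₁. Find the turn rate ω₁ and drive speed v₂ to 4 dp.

ω₁ = -0.9496, v₂ = 2.6575

heading to target = atan2(4−0, -2.5−1) = 2.2896
Δθ = wrap(2.2896 − -2.0944) = -1.8992; ω₁ = Δθ/dt₁ = -0.9496
distance = √((-2.5−1)² + (4−0)²) = 5.3151; v₂ = distance/dt₂ = 2.6575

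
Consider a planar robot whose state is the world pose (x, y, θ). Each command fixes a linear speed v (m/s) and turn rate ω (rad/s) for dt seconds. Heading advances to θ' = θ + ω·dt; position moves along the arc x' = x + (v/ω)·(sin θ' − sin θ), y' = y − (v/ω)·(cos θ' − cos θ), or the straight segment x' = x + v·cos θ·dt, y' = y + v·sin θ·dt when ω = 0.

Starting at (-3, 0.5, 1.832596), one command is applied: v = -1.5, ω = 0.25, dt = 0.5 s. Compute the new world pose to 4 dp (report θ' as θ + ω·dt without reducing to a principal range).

(-2.7612, -0.2104, 1.9576)

θ' = 1.8326 + 0.25·0.5 = 1.9576
R = v/ω = -1.5/0.25 = -6.0000
x' = -3 + -6.0000·(sin 1.9576 − sin 1.8326) = -2.7612
y' = 0.5 − -6.0000·(cos 1.9576 − cos 1.8326) = -0.2104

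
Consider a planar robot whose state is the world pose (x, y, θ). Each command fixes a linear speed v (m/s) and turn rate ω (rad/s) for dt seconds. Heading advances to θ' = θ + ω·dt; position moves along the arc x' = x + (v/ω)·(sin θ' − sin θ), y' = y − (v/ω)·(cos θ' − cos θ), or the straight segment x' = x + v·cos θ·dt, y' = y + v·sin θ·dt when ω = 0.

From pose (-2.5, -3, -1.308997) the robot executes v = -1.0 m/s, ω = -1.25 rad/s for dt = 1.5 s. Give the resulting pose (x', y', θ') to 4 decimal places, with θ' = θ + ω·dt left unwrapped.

θ' = -1.3090 + -1.25·1.5 = -3.1840
R = v/ω = -1.0/-1.25 = 0.8000
x' = -2.5 + 0.8000·(sin -3.1840 − sin -1.3090) = -1.6933
y' = -3 − 0.8000·(cos -3.1840 − cos -1.3090) = -1.9937

(-1.6933, -1.9937, -3.1840)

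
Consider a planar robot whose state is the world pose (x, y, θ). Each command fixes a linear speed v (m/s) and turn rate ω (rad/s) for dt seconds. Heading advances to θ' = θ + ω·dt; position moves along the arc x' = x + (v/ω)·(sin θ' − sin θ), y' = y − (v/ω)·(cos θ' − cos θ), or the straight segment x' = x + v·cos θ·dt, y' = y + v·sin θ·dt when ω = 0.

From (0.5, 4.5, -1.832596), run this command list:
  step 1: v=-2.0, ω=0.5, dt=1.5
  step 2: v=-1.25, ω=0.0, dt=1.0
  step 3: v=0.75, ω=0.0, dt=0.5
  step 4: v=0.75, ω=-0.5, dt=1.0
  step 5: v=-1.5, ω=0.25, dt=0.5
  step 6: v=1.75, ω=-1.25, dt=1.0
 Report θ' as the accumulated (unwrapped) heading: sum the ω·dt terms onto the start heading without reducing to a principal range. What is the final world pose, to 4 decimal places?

step 1: θ'=-1.0826 (R=-4.0000) → pose (0.1690, 7.4114, -1.0826)
step 2: θ'=-1.0826 (straight) → pose (-0.4173, 8.5154, -1.0826)
step 3: θ'=-1.0826 (straight) → pose (-0.2414, 8.1842, -1.0826)
step 4: θ'=-1.5826 (R=-1.5000) → pose (-0.0663, 7.4630, -1.5826)
step 5: θ'=-1.4576 (R=-6.0000) → pose (-0.1043, 8.2115, -1.4576)
step 6: θ'=-2.7076 (R=-1.4000) → pose (-0.9066, 6.7831, -2.7076)

(-0.9066, 6.7831, -2.7076)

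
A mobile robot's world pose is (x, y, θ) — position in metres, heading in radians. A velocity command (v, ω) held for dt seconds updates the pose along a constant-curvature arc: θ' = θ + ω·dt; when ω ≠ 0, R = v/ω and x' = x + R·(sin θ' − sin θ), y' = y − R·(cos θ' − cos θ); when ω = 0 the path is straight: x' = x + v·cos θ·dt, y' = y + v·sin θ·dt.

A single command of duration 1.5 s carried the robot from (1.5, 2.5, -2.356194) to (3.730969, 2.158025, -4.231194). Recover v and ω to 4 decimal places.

Δθ = -4.231194 − -2.356194 = -1.875000
ω = Δθ/dt = -1.875000/1.5 = -1.2500
R = Δx/(sin θ' − sin θ) = 1.4000
v = R·ω = 1.4000·-1.2500 = -1.7500

v = -1.7500, ω = -1.2500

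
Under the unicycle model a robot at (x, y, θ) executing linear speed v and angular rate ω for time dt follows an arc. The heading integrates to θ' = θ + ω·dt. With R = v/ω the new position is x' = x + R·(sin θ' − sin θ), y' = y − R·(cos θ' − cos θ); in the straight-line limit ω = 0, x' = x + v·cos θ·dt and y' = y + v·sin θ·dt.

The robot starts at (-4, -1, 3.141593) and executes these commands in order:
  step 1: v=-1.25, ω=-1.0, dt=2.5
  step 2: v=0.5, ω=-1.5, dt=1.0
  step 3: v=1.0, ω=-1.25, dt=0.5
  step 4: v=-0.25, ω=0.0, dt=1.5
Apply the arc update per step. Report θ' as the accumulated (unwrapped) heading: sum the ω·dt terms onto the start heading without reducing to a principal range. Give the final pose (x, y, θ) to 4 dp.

step 1: θ'=0.6416 (R=1.2500) → pose (-3.2519, -3.2514, 0.6416)
step 2: θ'=-0.8584 (R=-0.3333) → pose (-2.8002, -3.3006, -0.8584)
step 3: θ'=-1.4834 (R=-0.8000) → pose (-2.6086, -3.7537, -1.4834)
step 4: θ'=-1.4834 (straight) → pose (-2.6414, -3.3801, -1.4834)

(-2.6414, -3.3801, -1.4834)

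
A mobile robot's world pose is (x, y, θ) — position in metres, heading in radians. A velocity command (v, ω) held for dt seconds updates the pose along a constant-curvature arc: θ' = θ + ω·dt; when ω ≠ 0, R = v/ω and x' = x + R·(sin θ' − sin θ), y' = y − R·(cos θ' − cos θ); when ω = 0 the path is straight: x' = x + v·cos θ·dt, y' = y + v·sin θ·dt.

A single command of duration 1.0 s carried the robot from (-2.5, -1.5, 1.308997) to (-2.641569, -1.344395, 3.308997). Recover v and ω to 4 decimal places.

Δθ = 3.308997 − 1.308997 = 2.000000
ω = Δθ/dt = 2.000000/1.0 = 2.0000
R = −Δy/(cos θ' − cos θ) = 0.1250
v = R·ω = 0.1250·2.0000 = 0.2500

v = 0.2500, ω = 2.0000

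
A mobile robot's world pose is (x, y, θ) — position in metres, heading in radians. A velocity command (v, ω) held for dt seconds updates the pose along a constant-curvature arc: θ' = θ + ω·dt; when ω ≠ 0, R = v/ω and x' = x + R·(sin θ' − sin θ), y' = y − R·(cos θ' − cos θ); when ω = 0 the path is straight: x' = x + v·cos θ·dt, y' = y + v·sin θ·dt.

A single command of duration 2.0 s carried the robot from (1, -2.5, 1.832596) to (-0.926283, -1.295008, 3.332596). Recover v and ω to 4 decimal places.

v = 1.2500, ω = 0.7500

Δθ = 3.332596 − 1.832596 = 1.500000
ω = Δθ/dt = 1.500000/2.0 = 0.7500
R = Δx/(sin θ' − sin θ) = 1.6667
v = R·ω = 1.6667·0.7500 = 1.2500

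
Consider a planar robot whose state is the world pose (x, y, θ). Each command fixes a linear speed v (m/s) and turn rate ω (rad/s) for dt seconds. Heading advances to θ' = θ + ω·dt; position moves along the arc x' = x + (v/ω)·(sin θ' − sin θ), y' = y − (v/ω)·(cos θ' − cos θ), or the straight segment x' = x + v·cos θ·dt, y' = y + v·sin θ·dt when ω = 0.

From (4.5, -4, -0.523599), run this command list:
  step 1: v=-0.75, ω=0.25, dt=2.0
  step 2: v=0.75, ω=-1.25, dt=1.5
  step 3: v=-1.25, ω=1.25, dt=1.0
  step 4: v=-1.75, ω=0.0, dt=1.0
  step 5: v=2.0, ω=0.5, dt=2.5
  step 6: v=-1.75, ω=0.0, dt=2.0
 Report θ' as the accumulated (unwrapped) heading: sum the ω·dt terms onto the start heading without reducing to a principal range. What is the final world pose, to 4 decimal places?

(3.6809, -4.3066, 0.6014)

step 1: θ'=-0.0236 (R=-3.0000) → pose (3.0708, -3.5989, -0.0236)
step 2: θ'=-1.8986 (R=-0.6000) → pose (3.6247, -4.3919, -1.8986)
step 3: θ'=-0.6486 (R=-1.0000) → pose (3.2820, -3.2730, -0.6486)
step 4: θ'=-0.6486 (straight) → pose (1.8874, -2.2159, -0.6486)
step 5: θ'=0.6014 (R=4.0000) → pose (6.5668, -2.3264, 0.6014)
step 6: θ'=0.6014 (straight) → pose (3.6809, -4.3066, 0.6014)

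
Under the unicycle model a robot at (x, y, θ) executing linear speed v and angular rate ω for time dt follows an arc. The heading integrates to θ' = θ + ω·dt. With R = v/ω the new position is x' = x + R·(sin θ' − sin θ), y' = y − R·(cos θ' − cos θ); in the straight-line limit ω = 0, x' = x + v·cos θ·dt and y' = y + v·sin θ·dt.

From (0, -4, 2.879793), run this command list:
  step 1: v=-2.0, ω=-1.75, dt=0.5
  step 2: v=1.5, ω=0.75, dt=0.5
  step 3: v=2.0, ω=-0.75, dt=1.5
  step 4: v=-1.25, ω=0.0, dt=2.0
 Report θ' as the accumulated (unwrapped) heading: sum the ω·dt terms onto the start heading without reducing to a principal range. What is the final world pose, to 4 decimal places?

step 1: θ'=2.0048 (R=1.1429) → pose (0.7411, -4.6233, 2.0048)
step 2: θ'=2.3798 (R=2.0000) → pose (0.3070, -4.0172, 2.3798)
step 3: θ'=1.2548 (R=-2.6667) → pose (-0.3871, -1.2588, 1.2548)
step 4: θ'=1.2548 (straight) → pose (-1.1640, -3.6351, 1.2548)

(-1.1640, -3.6351, 1.2548)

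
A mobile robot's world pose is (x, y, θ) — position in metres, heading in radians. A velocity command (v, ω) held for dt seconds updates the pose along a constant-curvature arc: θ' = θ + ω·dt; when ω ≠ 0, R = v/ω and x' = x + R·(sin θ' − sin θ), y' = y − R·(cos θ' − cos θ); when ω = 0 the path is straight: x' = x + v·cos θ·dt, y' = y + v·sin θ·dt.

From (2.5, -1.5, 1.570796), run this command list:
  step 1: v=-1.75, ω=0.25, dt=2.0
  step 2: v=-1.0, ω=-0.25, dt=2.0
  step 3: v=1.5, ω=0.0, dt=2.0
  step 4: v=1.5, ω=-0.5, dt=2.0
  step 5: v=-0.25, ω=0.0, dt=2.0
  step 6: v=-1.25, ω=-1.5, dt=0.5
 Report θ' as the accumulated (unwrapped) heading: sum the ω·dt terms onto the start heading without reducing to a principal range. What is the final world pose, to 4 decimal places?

(4.2062, -1.6382, -0.1792)

step 1: θ'=2.0708 (R=-7.0000) → pose (3.3569, -4.8560, 2.0708)
step 2: θ'=1.5708 (R=4.0000) → pose (3.8466, -6.7737, 1.5708)
step 3: θ'=1.5708 (straight) → pose (3.8466, -3.7737, 1.5708)
step 4: θ'=0.5708 (R=-3.0000) → pose (5.2257, -1.2493, 0.5708)
step 5: θ'=0.5708 (straight) → pose (4.8049, -1.5194, 0.5708)
step 6: θ'=-0.1792 (R=0.8333) → pose (4.2062, -1.6382, -0.1792)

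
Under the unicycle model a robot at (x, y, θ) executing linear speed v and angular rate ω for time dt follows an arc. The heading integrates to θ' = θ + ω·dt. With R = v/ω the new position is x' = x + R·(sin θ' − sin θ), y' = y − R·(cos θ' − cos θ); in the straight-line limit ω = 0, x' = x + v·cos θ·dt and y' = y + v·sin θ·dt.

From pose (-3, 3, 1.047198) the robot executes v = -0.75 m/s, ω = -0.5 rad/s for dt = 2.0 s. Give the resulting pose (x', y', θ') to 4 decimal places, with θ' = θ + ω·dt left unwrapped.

(-4.2283, 2.2517, 0.0472)

θ' = 1.0472 + -0.5·2.0 = 0.0472
R = v/ω = -0.75/-0.5 = 1.5000
x' = -3 + 1.5000·(sin 0.0472 − sin 1.0472) = -4.2283
y' = 3 − 1.5000·(cos 0.0472 − cos 1.0472) = 2.2517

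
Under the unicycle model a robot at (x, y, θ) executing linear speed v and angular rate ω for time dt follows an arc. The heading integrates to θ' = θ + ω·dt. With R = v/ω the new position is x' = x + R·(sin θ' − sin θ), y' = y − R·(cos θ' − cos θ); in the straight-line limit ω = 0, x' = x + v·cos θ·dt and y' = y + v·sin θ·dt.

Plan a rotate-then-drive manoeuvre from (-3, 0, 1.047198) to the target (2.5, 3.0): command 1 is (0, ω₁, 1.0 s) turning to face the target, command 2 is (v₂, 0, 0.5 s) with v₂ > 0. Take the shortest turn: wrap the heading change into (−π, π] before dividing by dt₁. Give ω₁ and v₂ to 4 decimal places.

heading to target = atan2(3−0, 2.5−-3) = 0.4993
Δθ = wrap(0.4993 − 1.0472) = -0.5479; ω₁ = Δθ/dt₁ = -0.5479
distance = √((2.5−-3)² + (3−0)²) = 6.2650; v₂ = distance/dt₂ = 12.5300

ω₁ = -0.5479, v₂ = 12.5300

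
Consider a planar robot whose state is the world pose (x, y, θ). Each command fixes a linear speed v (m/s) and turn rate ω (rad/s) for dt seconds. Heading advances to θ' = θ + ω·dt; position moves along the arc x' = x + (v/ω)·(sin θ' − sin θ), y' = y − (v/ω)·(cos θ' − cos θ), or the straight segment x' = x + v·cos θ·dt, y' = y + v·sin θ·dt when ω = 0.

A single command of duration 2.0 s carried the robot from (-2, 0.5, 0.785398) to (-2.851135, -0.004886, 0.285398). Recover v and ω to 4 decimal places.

Δθ = 0.285398 − 0.785398 = -0.500000
ω = Δθ/dt = -0.500000/2.0 = -0.2500
R = Δx/(sin θ' − sin θ) = 2.0000
v = R·ω = 2.0000·-0.2500 = -0.5000

v = -0.5000, ω = -0.2500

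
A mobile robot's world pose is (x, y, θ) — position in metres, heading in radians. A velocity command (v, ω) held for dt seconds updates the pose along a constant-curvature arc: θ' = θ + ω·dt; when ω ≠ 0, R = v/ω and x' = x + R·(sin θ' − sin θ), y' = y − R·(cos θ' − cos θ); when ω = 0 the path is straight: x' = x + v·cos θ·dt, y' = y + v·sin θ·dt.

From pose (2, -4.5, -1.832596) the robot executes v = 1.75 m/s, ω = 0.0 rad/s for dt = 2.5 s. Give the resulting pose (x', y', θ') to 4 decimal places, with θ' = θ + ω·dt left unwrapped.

θ' = -1.8326 + 0.0·2.5 = -1.8326
ω = 0 → straight: x' = 2 + 1.75·cos(-1.8326)·2.5 = 0.8677
y' = -4.5 + 1.75·sin(-1.8326)·2.5 = -8.7259

(0.8677, -8.7259, -1.8326)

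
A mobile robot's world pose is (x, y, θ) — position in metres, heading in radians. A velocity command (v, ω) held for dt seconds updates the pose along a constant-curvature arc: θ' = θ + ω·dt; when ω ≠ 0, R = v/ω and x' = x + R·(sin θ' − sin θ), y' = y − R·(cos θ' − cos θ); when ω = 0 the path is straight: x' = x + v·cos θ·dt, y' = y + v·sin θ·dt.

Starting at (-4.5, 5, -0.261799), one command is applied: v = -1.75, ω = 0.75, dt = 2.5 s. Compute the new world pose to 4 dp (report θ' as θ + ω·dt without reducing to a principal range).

θ' = -0.2618 + 0.75·2.5 = 1.6132
R = v/ω = -1.75/0.75 = -2.3333
x' = -4.5 + -2.3333·(sin 1.6132 − sin -0.2618) = -7.4351
y' = 5 − -2.3333·(cos 1.6132 − cos -0.2618) = 2.6473

(-7.4351, 2.6473, 1.6132)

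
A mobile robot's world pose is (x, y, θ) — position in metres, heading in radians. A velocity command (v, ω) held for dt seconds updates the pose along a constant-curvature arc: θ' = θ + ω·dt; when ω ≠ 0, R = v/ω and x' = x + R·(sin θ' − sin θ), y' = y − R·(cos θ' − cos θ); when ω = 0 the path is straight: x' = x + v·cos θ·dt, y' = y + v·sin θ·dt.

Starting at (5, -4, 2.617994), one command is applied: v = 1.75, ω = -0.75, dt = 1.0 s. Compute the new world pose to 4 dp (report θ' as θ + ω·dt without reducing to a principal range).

θ' = 2.6180 + -0.75·1.0 = 1.8680
R = v/ω = 1.75/-0.75 = -2.3333
x' = 5 + -2.3333·(sin 1.8680 − sin 2.6180) = 3.9356
y' = -4 − -2.3333·(cos 1.8680 − cos 2.6180) = -2.6626

(3.9356, -2.6626, 1.8680)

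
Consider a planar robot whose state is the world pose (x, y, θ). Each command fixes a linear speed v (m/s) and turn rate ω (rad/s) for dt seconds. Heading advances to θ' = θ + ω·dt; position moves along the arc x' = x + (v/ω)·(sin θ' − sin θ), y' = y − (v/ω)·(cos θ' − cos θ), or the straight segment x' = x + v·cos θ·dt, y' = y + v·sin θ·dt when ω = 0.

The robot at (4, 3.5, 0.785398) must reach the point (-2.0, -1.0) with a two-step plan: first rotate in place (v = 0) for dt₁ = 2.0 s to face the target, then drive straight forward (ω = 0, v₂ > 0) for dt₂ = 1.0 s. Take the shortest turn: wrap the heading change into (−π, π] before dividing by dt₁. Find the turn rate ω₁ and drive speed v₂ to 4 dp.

heading to target = atan2(-1−3.5, -2−4) = -2.4981
Δθ = wrap(-2.4981 − 0.7854) = 2.9997; ω₁ = Δθ/dt₁ = 1.4998
distance = √((-2−4)² + (-1−3.5)²) = 7.5000; v₂ = distance/dt₂ = 7.5000

ω₁ = 1.4998, v₂ = 7.5000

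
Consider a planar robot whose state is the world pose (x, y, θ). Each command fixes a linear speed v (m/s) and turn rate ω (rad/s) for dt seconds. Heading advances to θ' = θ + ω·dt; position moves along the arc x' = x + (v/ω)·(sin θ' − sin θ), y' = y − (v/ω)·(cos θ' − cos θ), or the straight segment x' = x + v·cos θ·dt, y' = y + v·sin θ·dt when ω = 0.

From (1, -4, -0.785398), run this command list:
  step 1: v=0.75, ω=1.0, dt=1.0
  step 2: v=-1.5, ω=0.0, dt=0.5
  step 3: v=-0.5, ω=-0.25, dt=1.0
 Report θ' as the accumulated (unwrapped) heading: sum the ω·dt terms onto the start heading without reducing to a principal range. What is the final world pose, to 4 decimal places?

(0.4606, -4.4068, -0.0354)

step 1: θ'=0.2146 (R=0.7500) → pose (1.6900, -4.2025, 0.2146)
step 2: θ'=0.2146 (straight) → pose (0.9573, -4.3622, 0.2146)
step 3: θ'=-0.0354 (R=2.0000) → pose (0.4606, -4.4068, -0.0354)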